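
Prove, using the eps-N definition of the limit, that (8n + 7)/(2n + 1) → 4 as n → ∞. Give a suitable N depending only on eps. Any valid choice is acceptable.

Let eps > 0 be given. For n ≥ 1, |(8n + 7)/(2n + 1) − 4| = |6|/(2(2n + 1)) = 6/(2(2n + 1)).
Since 2n + 1 ≥ 2n for n ≥ 1, this is ≤ 6/(2·2n) = (3/2)/n.
So |(8n + 7)/(2n + 1) − 4| < eps whenever n > (3/2)/eps.
Take N = (3/2)/eps. If n > N then |(8n + 7)/(2n + 1) − 4| ≤ (3/2)/n < eps.

N = (3/2)/eps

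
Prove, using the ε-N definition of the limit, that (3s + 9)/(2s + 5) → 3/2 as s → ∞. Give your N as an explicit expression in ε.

N = (3/4)/ε

Fix ε > 0. We seek N > 0 such that s > N implies |(3s + 9)/(2s + 5) − (3/2)| < ε.
(3s + 9)/(2s + 5) − (3/2) = (2(3s + 9) − 3(2s + 5)) / (2(2s + 5)) = 3/(2(2s + 5)).
For s > 0 we have 2s + 5 > 2s, so |(3s + 9)/(2s + 5) − (3/2)| = 3/(2(2s + 5)) < 3/(2·2s) = (3/4)/s.
Thus |(3s + 9)/(2s + 5) − (3/2)| < ε whenever s > (3/4)/ε.
Take N = (3/4)/ε. If s > N then |(3s + 9)/(2s + 5) − (3/2)| < (3/4)/s < ε.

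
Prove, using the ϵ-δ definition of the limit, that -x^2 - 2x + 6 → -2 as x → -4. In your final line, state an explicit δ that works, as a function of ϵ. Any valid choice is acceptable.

Fix ϵ > 0. We want δ > 0 such that 0 < |x + 4| < δ implies |(-x^2 - 2x + 6) + 2| < ϵ.
(-x^2 - 2x + 6) + 2 = -x^2 - 2x + 8 = (x + 4)(-x + 2).
So |(-x^2 - 2x + 6) + 2| = |x + 4|·|-x + 2|.
Require δ ≤ 1. Then |x + 4| < 1 gives |x| < 5, and by the triangle inequality |-x + 2| ≤ 5 + 2 = 7.
Hence |(-x^2 - 2x + 6) + 2| ≤ 7|x + 4| < ϵ provided |x + 4| < ϵ/7.
Choosing δ = min(1, ϵ/7) ensures both conditions, hence |(-x^2 - 2x + 6) + 2| < ϵ.

δ = min(1, ϵ/7)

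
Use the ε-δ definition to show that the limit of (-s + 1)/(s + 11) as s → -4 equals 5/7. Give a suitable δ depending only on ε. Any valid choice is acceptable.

Suppose ε > 0. We want δ > 0 with 0 < |s + 4| < δ ⇒ |(-s + 1)/(s + 11) − (5/7)| < ε.
Combining over a common denominator, (-s + 1)/(s + 11) − (5/7) = [(-s + 1)·7 − 5·(s + 11)] / [7·(s + 11)] = -12(s + 4) / (7(s + 11)).
So |(-s + 1)/(s + 11) − (5/7)| = 12|s + 4| / (7·|s + 11|).
Restrict δ ≤ 7/2. Then |s + 4| < 7/2 gives |s + 11| = |(s + 4) + 7| ≥ 7 − 7/2 = 7/2.
Hence |(-s + 1)/(s + 11) − (5/7)| < 12|s + 4|/(7·(7/2)) = (24/49)|s + 4|, which is < ε once |s + 4| < (49/24)ε.
Take δ = min(7/2, (49/24)ε). Then 0 < |s + 4| < δ forces both bounds, so |(-s + 1)/(s + 11) − (5/7)| < ε.

δ = min(7/2, (49/24)ε)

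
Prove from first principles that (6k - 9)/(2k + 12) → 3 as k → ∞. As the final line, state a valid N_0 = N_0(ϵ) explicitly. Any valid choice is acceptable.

N_0 = (45/2)/ϵ

Let ϵ > 0 be given. For k ≥ 1, |(6k - 9)/(2k + 12) − 3| = |-90|/(2(2k + 12)) = 90/(2(2k + 12)).
Since 2k + 12 ≥ 2k for k ≥ 1, this is ≤ 90/(2·2k) = (45/2)/k.
So |(6k - 9)/(2k + 12) − 3| < ϵ whenever k > (45/2)/ϵ.
Take N_0 = (45/2)/ϵ. If k > N_0 then |(6k - 9)/(2k + 12) − 3| ≤ (45/2)/k < ϵ.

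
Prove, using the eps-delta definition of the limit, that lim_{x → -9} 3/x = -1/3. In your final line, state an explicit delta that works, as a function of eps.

delta = min(9/2, (27/2)eps)

Suppose eps > 0. We seek delta > 0 such that 0 < |x + 9| < delta implies |3/x + 1/3| < eps.
|3/x + 1/3| = 3·|-9 − x|/(9·|x|) = 3|x + 9|/(9|x|).
Restrict delta ≤ 9/2. Then |x + 9| < 9/2 gives |x| > 9/2, so 9|x| > 81/2.
Then |3/x + 1/3| < 3|x + 9|/(81/2), which is < eps when |x + 9| < (27/2)eps.
Take delta = min(9/2, (27/2)eps). Then 0 < |x + 9| < delta gives both |x + 9| < 9/2 and |x + 9| < (27/2)eps, so |3/x + 1/3| < eps.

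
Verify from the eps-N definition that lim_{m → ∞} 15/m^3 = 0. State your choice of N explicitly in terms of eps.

N = (15/eps)^{1/3}

Let eps > 0 be given. For m ≥ 1, |15/m^3 − 0| = 15/m^3.
15/m^3 < eps ⇔ m^3 > 15/eps ⇔ m > (15/eps)^{1/3}.
Take N = (15/eps)^{1/3}. Then m > N implies 15/m^3 < eps.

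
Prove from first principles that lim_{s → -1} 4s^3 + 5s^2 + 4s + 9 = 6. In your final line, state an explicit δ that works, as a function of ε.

Let ε > 0. We want δ > 0 such that 0 < |s + 1| < δ implies |(4s^3 + 5s^2 + 4s + 9) − 6| < ε.
(4s^3 + 5s^2 + 4s + 9) − 6 = 4s^3 + 5s^2 + 4s + 3 = (s + 1)(4s^2 + s + 3).
So |(4s^3 + 5s^2 + 4s + 9) − 6| = |s + 1|·|4s^2 + s + 3|.
Require δ ≤ 1. Then |s + 1| < 1 gives |s| < 2, and by the triangle inequality |4s^2 + s + 3| ≤ 4·2^2 + 2 + 3 = 21.
Hence |(4s^3 + 5s^2 + 4s + 9) − 6| ≤ 21|s + 1| < ε provided |s + 1| < ε/21.
Choosing δ = min(1, ε/21) ensures both conditions, hence |(4s^3 + 5s^2 + 4s + 9) − 6| < ε.

δ = min(1, ε/21)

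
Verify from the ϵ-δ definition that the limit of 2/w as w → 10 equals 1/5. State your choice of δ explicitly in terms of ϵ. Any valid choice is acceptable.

Suppose ϵ > 0. We seek δ > 0 such that 0 < |w − 10| < δ implies |2/w − (1/5)| < ϵ.
|2/w − (1/5)| = 2·|10 − w|/(10·|w|) = 2|w − 10|/(10|w|).
Require δ ≤ 5 so that |w| > 10 − 5 = 5, hence 10|w| > 50.
Then |2/w − (1/5)| < 2|w − 10|/50, which is < ϵ when |w − 10| < 25ϵ.
Take δ = min(5, 25ϵ). Then 0 < |w − 10| < δ gives both |w − 10| < 5 and |w − 10| < 25ϵ, so |2/w − (1/5)| < ϵ.

δ = min(5, 25ϵ)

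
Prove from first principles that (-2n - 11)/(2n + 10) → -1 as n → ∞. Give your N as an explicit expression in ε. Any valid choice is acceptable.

Suppose ε > 0. For n ≥ 1, |(-2n - 11)/(2n + 10) + 1| = |-2|/(2(2n + 10)) = 2/(2(2n + 10)).
Since 2n + 10 ≥ 2n for n ≥ 1, this is ≤ 2/(2·2n) = (1/2)/n.
So |(-2n - 11)/(2n + 10) + 1| < ε whenever n > (1/2)/ε.
Take N = (1/2)/ε. If n > N then |(-2n - 11)/(2n + 10) + 1| ≤ (1/2)/n < ε.

N = (1/2)/ε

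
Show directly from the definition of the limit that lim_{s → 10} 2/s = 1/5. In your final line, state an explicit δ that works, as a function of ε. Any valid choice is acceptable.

δ = min(5, 25ε)

Suppose ε > 0. We seek δ > 0 such that 0 < |s − 10| < δ implies |2/s − (1/5)| < ε.
|2/s − (1/5)| = 2·|10 − s|/(10·|s|) = 2|s − 10|/(10|s|).
Require δ ≤ 5 so that |s| > 10 − 5 = 5, hence 10|s| > 50.
Then |2/s − (1/5)| < 2|s − 10|/50, which is < ε when |s − 10| < 25ε.
Take δ = min(5, 25ε). Then 0 < |s − 10| < δ gives both |s − 10| < 5 and |s − 10| < 25ε, so |2/s − (1/5)| < ε.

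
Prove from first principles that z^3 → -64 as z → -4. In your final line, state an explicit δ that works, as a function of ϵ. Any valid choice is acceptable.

δ = min(1, ϵ/61)

Suppose ϵ > 0. We seek δ > 0 with 0 < |z + 4| < δ ⇒ |z^3 + 64| < ϵ.
Factor: z^3 + 64 = (z + 4)(z^2 - 4z + 16), so |z^3 + 64| = |z + 4|·|z^2 - 4z + 16|.
Impose δ ≤ 1 so that |z| < 5; then |z^2 - 4z + 16| ≤ 61.
Hence |z^3 + 64| ≤ 61|z + 4|, which is < ϵ once |z + 4| < ϵ/61.
Take δ = min(1, ϵ/61). If 0 < |z + 4| < δ then both bounds hold and |z^3 + 64| ≤ 61|z + 4| < 61·(ϵ/61) = ϵ.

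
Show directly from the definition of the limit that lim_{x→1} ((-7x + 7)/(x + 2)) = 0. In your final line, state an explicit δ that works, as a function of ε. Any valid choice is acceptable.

δ = min(3/2, (3/14)ε)

Fix ε > 0. We want δ > 0 with 0 < |x − 1| < δ ⇒ |(-7x + 7)/(x + 2) − 0| < ε.
Combining over a common denominator, (-7x + 7)/(x + 2) − 0 = [(-7x + 7)·3 − 0·(x + 2)] / [3·(x + 2)] = -21(x − 1) / (3(x + 2)).
So |(-7x + 7)/(x + 2) − 0| = 21|x − 1| / (3·|x + 2|).
Require δ ≤ 3/2, so |x + 2| ≥ |3| − |x − 1| > 3 − 3/2 = 3/2.
Hence |(-7x + 7)/(x + 2) − 0| < 21|x − 1|/(3·(3/2)) = (14/3)|x − 1|, which is < ε once |x − 1| < (3/14)ε.
Take δ = min(3/2, (3/14)ε). Then 0 < |x − 1| < δ forces both bounds, so |(-7x + 7)/(x + 2) − 0| < ε.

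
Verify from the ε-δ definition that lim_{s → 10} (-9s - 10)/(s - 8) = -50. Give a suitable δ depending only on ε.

δ = min(1, (1/41)ε)

Let ε > 0. We want δ > 0 with 0 < |s − 10| < δ ⇒ |(-9s - 10)/(s - 8) + 50| < ε.
Combining over a common denominator, (-9s - 10)/(s - 8) + 50 = [(-9s - 10)·2 − (-100)·(s - 8)] / [2·(s - 8)] = 82(s − 10) / (2(s - 8)).
So |(-9s - 10)/(s - 8) + 50| = 82|s − 10| / (2·|s − 8|).
Restrict δ ≤ 1. Then |s − 10| < 1 gives |s − 8| = |(s − 10) + 2| ≥ 2 − 1 = 1.
Hence |(-9s - 10)/(s - 8) + 50| < 82|s − 10|/(2·1) = 41|s − 10|, which is < ε once |s − 10| < (1/41)ε.
Take δ = min(1, (1/41)ε). Then 0 < |s − 10| < δ forces both bounds, so |(-9s - 10)/(s - 8) + 50| < ε.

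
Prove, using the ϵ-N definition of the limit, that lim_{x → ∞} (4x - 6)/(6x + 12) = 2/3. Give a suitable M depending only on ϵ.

Fix ϵ > 0. We seek M > 0 such that x > M implies |(4x - 6)/(6x + 12) − (2/3)| < ϵ.
(4x - 6)/(6x + 12) − (2/3) = (6(4x - 6) − 4(6x + 12)) / (6(6x + 12)) = -84/(6(6x + 12)).
For x > 0 we have 6x + 12 > 6x, so |(4x - 6)/(6x + 12) − (2/3)| = 84/(6(6x + 12)) < 84/(6·6x) = (7/3)/x.
Thus |(4x - 6)/(6x + 12) − (2/3)| < ϵ whenever x > (7/3)/ϵ.
Take M = (7/3)/ϵ. If x > M then |(4x - 6)/(6x + 12) − (2/3)| < (7/3)/x < ϵ.

M = (7/3)/ϵ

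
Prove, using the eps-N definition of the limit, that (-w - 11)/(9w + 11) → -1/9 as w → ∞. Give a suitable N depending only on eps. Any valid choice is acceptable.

Suppose eps > 0. We seek N > 0 such that w > N implies |(-w - 11)/(9w + 11) + 1/9| < eps.
(-w - 11)/(9w + 11) + 1/9 = (9(-w - 11) − (-1)(9w + 11)) / (9(9w + 11)) = -88/(9(9w + 11)).
For w > 0 we have 9w + 11 > 9w, so |(-w - 11)/(9w + 11) + 1/9| = 88/(9(9w + 11)) < 88/(9·9w) = (88/81)/w.
Thus |(-w - 11)/(9w + 11) + 1/9| < eps whenever w > (88/81)/eps.
Take N = (88/81)/eps. If w > N then |(-w - 11)/(9w + 11) + 1/9| < (88/81)/w < eps.

N = (88/81)/eps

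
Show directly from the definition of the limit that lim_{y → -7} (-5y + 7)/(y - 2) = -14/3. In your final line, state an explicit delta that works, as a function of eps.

delta = min(9/2, (27/2)eps)

Let eps > 0 be given. We want delta > 0 with 0 < |y + 7| < delta ⇒ |(-5y + 7)/(y - 2) + 14/3| < eps.
Combining over a common denominator, (-5y + 7)/(y - 2) + 14/3 = [(-5y + 7)·(-9) − 42·(y - 2)] / [(-9)·(y - 2)] = 3(y + 7) / ((-9)(y - 2)).
So |(-5y + 7)/(y - 2) + 14/3| = 3|y + 7| / (9·|y − 2|).
Require delta ≤ 9/2, so |y − 2| ≥ |-9| − |y + 7| > 9 − 9/2 = 9/2.
Hence |(-5y + 7)/(y - 2) + 14/3| < 3|y + 7|/(9·(9/2)) = (2/27)|y + 7|, which is < eps once |y + 7| < (27/2)eps.
Take delta = min(9/2, (27/2)eps). Then 0 < |y + 7| < delta forces both bounds, so |(-5y + 7)/(y - 2) + 14/3| < eps.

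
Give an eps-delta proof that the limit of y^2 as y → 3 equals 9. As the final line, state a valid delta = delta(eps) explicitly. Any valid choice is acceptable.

delta = min(1, eps/7)

Fix eps > 0. We seek delta > 0 with 0 < |y − 3| < delta ⇒ |y^2 − 9| < eps.
Factor: y^2 − 9 = (y − 3)(y + 3), so |y^2 − 9| = |y − 3|·|y + 3|.
Restrict delta ≤ 1. Then |y − 3| < 1 gives |y| < 4, so by the triangle inequality |y + 3| ≤ 4 + 3 = 7.
Hence |y^2 − 9| ≤ 7|y − 3|, which is < eps once |y − 3| < eps/7.
Take delta = min(1, eps/7). If 0 < |y − 3| < delta then both bounds hold and |y^2 − 9| ≤ 7|y − 3| < 7·(eps/7) = eps.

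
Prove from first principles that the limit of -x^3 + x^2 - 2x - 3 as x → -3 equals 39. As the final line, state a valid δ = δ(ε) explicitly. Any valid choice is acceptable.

Suppose ε > 0. We want δ > 0 such that 0 < |x + 3| < δ implies |(-x^3 + x^2 - 2x - 3) − 39| < ε.
(-x^3 + x^2 - 2x - 3) − 39 = -x^3 + x^2 - 2x - 42 = (x + 3)(-x^2 + 4x - 14).
So |(-x^3 + x^2 - 2x - 3) − 39| = |x + 3|·|-x^2 + 4x - 14|.
Assume first that |x + 3| < 1, so |x| < 4. Then |-x^2 + 4x - 14| ≤ 4^2 + 4·4 + 14 = 46.
Hence |(-x^3 + x^2 - 2x - 3) − 39| ≤ 46|x + 3| < ε provided |x + 3| < ε/46.
Choosing δ = min(1, ε/46) ensures both conditions, hence |(-x^3 + x^2 - 2x - 3) − 39| < ε.

δ = min(1, ε/46)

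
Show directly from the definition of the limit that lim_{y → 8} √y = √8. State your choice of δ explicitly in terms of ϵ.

δ = min(8, √8·ϵ)

Fix ϵ > 0. We want δ > 0 such that 0 < |y − 8| < δ implies |√y − √8| < ϵ.
Rationalise: √y − √8 = (y − 8)/(√y + √8), so |√y − √8| = |y − 8|/(√y + √8).
Restrict δ ≤ 8 so that |y − 8| < 8 forces y > 0, and then √y + √8 > √8.
Hence |√y − √8| < |y − 8|/√8, which is < ϵ once |y − 8| < √8·ϵ.
Take δ = min(8, √8·ϵ). If 0 < |y − 8| < δ then y > 0 and |√y − √8| < |y − 8|/√8 < ϵ.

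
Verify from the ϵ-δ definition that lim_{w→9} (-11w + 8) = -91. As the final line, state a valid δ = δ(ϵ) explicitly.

δ = ϵ/11

Suppose ϵ > 0. We need δ > 0 so that 0 < |w − 9| < δ implies |(-11w + 8) + 91| < ϵ.
|(-11w + 8) + 91| = |-11w + 99| = 11|w − 9|.
Thus it suffices that |w − 9| < ϵ/11.
Take δ = ϵ/11. If 0 < |w − 9| < δ then |(-11w + 8) + 91| = 11|w − 9| < 11·(ϵ/11) = ϵ.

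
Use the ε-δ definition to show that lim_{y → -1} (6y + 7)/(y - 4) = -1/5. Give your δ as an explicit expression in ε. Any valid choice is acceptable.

Fix ε > 0. We want δ > 0 with 0 < |y + 1| < δ ⇒ |(6y + 7)/(y - 4) + 1/5| < ε.
Combining over a common denominator, (6y + 7)/(y - 4) + 1/5 = [(6y + 7)·(-5) − 1·(y - 4)] / [(-5)·(y - 4)] = -31(y + 1) / ((-5)(y - 4)).
So |(6y + 7)/(y - 4) + 1/5| = 31|y + 1| / (5·|y − 4|).
Restrict δ ≤ 5/2. Then |y + 1| < 5/2 gives |y − 4| = |(y + 1) + (-5)| ≥ 5 − 5/2 = 5/2.
Hence |(6y + 7)/(y - 4) + 1/5| < 31|y + 1|/(5·(5/2)) = (62/25)|y + 1|, which is < ε once |y + 1| < (25/62)ε.
Take δ = min(5/2, (25/62)ε). Then 0 < |y + 1| < δ forces both bounds, so |(6y + 7)/(y - 4) + 1/5| < ε.

δ = min(5/2, (25/62)ε)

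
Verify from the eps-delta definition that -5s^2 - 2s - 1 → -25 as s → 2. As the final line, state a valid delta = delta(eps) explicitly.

Let eps > 0 be given. We want delta > 0 such that 0 < |s − 2| < delta implies |(-5s^2 - 2s - 1) + 25| < eps.
(-5s^2 - 2s - 1) + 25 = -5s^2 - 2s + 24 = (s − 2)(-5s - 12).
So |(-5s^2 - 2s - 1) + 25| = |s − 2|·|-5s - 12|.
Assume first that |s − 2| < 2, so |s| < 4. Then |-5s - 12| ≤ 5·4 + 12 = 32.
Hence |(-5s^2 - 2s - 1) + 25| ≤ 32|s − 2| < eps provided |s − 2| < eps/32.
Take delta = min(2, eps/32). Then 0 < |s − 2| < delta gives both |s − 2| < 2 and |s − 2| < eps/32, so |(-5s^2 - 2s - 1) + 25| < eps.

delta = min(2, eps/32)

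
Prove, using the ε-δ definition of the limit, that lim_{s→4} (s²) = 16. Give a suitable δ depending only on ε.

δ = min(1, ε/9)

Let ε > 0. We seek δ > 0 with 0 < |s − 4| < δ ⇒ |s² − 16| < ε.
Factor: s² − 16 = (s − 4)(s + 4), so |s² − 16| = |s − 4|·|s + 4|.
Restrict δ ≤ 1. Then |s − 4| < 1 gives |s| < 5, so by the triangle inequality |s + 4| ≤ 5 + 4 = 9.
Hence |s² − 16| ≤ 9|s − 4|, which is < ε once |s − 4| < ε/9.
Take δ = min(1, ε/9). If 0 < |s − 4| < δ then both bounds hold and |s² − 16| ≤ 9|s − 4| < 9·(ε/9) = ε.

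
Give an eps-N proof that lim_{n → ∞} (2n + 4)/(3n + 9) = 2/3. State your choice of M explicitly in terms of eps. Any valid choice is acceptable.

Suppose eps > 0. For n ≥ 1, |(2n + 4)/(3n + 9) − (2/3)| = |-6|/(3(3n + 9)) = 6/(3(3n + 9)).
Since 3n + 9 ≥ 3n for n ≥ 1, this is ≤ 6/(3·3n) = (2/3)/n.
So |(2n + 4)/(3n + 9) − (2/3)| < eps whenever n > (2/3)/eps.
Take M = (2/3)/eps. If n > M then |(2n + 4)/(3n + 9) − (2/3)| ≤ (2/3)/n < eps.

M = (2/3)/eps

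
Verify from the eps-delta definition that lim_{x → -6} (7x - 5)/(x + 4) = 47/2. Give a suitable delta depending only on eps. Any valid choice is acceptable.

delta = min(1, (2/33)eps)

Fix eps > 0. We want delta > 0 with 0 < |x + 6| < delta ⇒ |(7x - 5)/(x + 4) − (47/2)| < eps.
Combining over a common denominator, (7x - 5)/(x + 4) − (47/2) = [(7x - 5)·(-2) − (-47)·(x + 4)] / [(-2)·(x + 4)] = 33(x + 6) / ((-2)(x + 4)).
So |(7x - 5)/(x + 4) − (47/2)| = 33|x + 6| / (2·|x + 4|).
Restrict delta ≤ 1. Then |x + 6| < 1 gives |x + 4| = |(x + 6) + (-2)| ≥ 2 − 1 = 1.
Hence |(7x - 5)/(x + 4) − (47/2)| < 33|x + 6|/(2·1) = (33/2)|x + 6|, which is < eps once |x + 6| < (2/33)eps.
Take delta = min(1, (2/33)eps). Then 0 < |x + 6| < delta forces both bounds, so |(7x - 5)/(x + 4) − (47/2)| < eps.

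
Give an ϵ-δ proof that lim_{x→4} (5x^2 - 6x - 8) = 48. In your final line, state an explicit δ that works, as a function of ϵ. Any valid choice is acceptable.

δ = min(1, ϵ/39)

Let ϵ > 0. We want δ > 0 such that 0 < |x − 4| < δ implies |(5x^2 - 6x - 8) − 48| < ϵ.
(5x^2 - 6x - 8) − 48 = 5x^2 - 6x - 56 = (x − 4)(5x + 14).
So |(5x^2 - 6x - 8) − 48| = |x − 4|·|5x + 14|.
Assume first that |x − 4| < 1, so |x| < 5. Then |5x + 14| ≤ 5·5 + 14 = 39.
Hence |(5x^2 - 6x - 8) − 48| ≤ 39|x − 4| < ϵ provided |x − 4| < ϵ/39.
Take δ = min(1, ϵ/39). Then 0 < |x − 4| < δ gives both |x − 4| < 1 and |x − 4| < ϵ/39, so |(5x^2 - 6x - 8) − 48| < ϵ.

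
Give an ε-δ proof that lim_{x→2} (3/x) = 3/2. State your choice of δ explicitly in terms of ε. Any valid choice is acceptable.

δ = min(1, (2/3)ε)

Suppose ε > 0. We seek δ > 0 such that 0 < |x − 2| < δ implies |3/x − (3/2)| < ε.
|3/x − (3/2)| = 3·|2 − x|/(2·|x|) = 3|x − 2|/(2|x|).
Require δ ≤ 1 so that |x| > 2 − 1 = 1, hence 2|x| > 2.
Then |3/x − (3/2)| < 3|x − 2|/2, which is < ε when |x − 2| < (2/3)ε.
Take δ = min(1, (2/3)ε). Then 0 < |x − 2| < δ gives both |x − 2| < 1 and |x − 2| < (2/3)ε, so |3/x − (3/2)| < ε.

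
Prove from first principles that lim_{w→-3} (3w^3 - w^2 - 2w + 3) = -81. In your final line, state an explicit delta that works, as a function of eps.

delta = min(2, eps/153)

Let eps > 0 be given. We want delta > 0 such that 0 < |w + 3| < delta implies |(3w^3 - w^2 - 2w + 3) + 81| < eps.
(3w^3 - w^2 - 2w + 3) + 81 = 3w^3 - w^2 - 2w + 84 = (w + 3)(3w^2 - 10w + 28).
So |(3w^3 - w^2 - 2w + 3) + 81| = |w + 3|·|3w^2 - 10w + 28|.
Require delta ≤ 2. Then |w + 3| < 2 gives |w| < 5, and by the triangle inequality |3w^2 - 10w + 28| ≤ 3·5^2 + 10·5 + 28 = 153.
Hence |(3w^3 - w^2 - 2w + 3) + 81| ≤ 153|w + 3| < eps provided |w + 3| < eps/153.
Choosing delta = min(2, eps/153) ensures both conditions, hence |(3w^3 - w^2 - 2w + 3) + 81| < eps.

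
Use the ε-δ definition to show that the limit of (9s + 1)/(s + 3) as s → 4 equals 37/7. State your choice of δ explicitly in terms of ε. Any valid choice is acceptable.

Suppose ε > 0. We want δ > 0 with 0 < |s − 4| < δ ⇒ |(9s + 1)/(s + 3) − (37/7)| < ε.
Combining over a common denominator, (9s + 1)/(s + 3) − (37/7) = [(9s + 1)·7 − 37·(s + 3)] / [7·(s + 3)] = 26(s − 4) / (7(s + 3)).
So |(9s + 1)/(s + 3) − (37/7)| = 26|s − 4| / (7·|s + 3|).
Require δ ≤ 7/2, so |s + 3| ≥ |7| − |s − 4| > 7 − 7/2 = 7/2.
Hence |(9s + 1)/(s + 3) − (37/7)| < 26|s − 4|/(7·(7/2)) = (52/49)|s − 4|, which is < ε once |s − 4| < (49/52)ε.
Take δ = min(7/2, (49/52)ε). Then 0 < |s − 4| < δ forces both bounds, so |(9s + 1)/(s + 3) − (37/7)| < ε.

δ = min(7/2, (49/52)ε)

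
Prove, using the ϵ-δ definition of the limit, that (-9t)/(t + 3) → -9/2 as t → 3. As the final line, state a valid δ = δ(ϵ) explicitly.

δ = min(3, (2/3)ϵ)

Suppose ϵ > 0. We want δ > 0 with 0 < |t − 3| < δ ⇒ |(-9t)/(t + 3) + 9/2| < ϵ.
Combining over a common denominator, (-9t)/(t + 3) + 9/2 = [(-9t)·6 − (-27)·(t + 3)] / [6·(t + 3)] = -27(t − 3) / (6(t + 3)).
So |(-9t)/(t + 3) + 9/2| = 27|t − 3| / (6·|t + 3|).
Restrict δ ≤ 3. Then |t − 3| < 3 gives |t + 3| = |(t − 3) + 6| ≥ 6 − 3 = 3.
Hence |(-9t)/(t + 3) + 9/2| < 27|t − 3|/(6·3) = (3/2)|t − 3|, which is < ϵ once |t − 3| < (2/3)ϵ.
Take δ = min(3, (2/3)ϵ). Then 0 < |t − 3| < δ forces both bounds, so |(-9t)/(t + 3) + 9/2| < ϵ.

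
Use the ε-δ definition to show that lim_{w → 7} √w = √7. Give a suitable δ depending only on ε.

Fix ε > 0. We want δ > 0 such that 0 < |w − 7| < δ implies |√w − √7| < ε.
Multiplying by the conjugate, |√w − √7| = |w − 7|/(√w + √7).
Restrict δ ≤ 7 so that |w − 7| < 7 forces w > 0, and then √w + √7 > √7.
Hence |√w − √7| < |w − 7|/√7, which is < ε once |w − 7| < √7·ε.
Take δ = min(7, √7·ε). If 0 < |w − 7| < δ then w > 0 and |√w − √7| < |w − 7|/√7 < ε.

δ = min(7, √7·ε)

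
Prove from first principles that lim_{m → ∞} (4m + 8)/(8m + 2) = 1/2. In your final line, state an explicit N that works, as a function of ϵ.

Let ϵ > 0 be given. For m ≥ 1, |(4m + 8)/(8m + 2) − (1/2)| = |56|/(8(8m + 2)) = 56/(8(8m + 2)).
Since 8m + 2 ≥ 8m for m ≥ 1, this is ≤ 56/(8·8m) = (7/8)/m.
So |(4m + 8)/(8m + 2) − (1/2)| < ϵ whenever m > (7/8)/ϵ.
Take N = (7/8)/ϵ. If m > N then |(4m + 8)/(8m + 2) − (1/2)| ≤ (7/8)/m < ϵ.

N = (7/8)/ϵ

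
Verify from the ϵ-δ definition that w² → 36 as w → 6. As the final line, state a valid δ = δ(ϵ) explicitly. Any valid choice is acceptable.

δ = min(2, ϵ/14)

Suppose ϵ > 0. We seek δ > 0 with 0 < |w − 6| < δ ⇒ |w² − 36| < ϵ.
Factor: w² − 36 = (w − 6)(w + 6), so |w² − 36| = |w − 6|·|w + 6|.
Impose δ ≤ 2 so that |w| < 8; then |w + 6| ≤ 14.
Hence |w² − 36| ≤ 14|w − 6|, which is < ϵ once |w − 6| < ϵ/14.
Take δ = min(2, ϵ/14). If 0 < |w − 6| < δ then both bounds hold and |w² − 36| ≤ 14|w − 6| < 14·(ϵ/14) = ϵ.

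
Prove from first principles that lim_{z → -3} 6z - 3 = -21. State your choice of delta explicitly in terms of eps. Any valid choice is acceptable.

delta = eps/6

Suppose eps > 0. We need delta > 0 so that 0 < |z + 3| < delta implies |(6z - 3) + 21| < eps.
|(6z - 3) + 21| = |6z + 18| = 6|z + 3|.
Thus it suffices that |z + 3| < eps/6.
Take delta = eps/6. If 0 < |z + 3| < delta then |(6z - 3) + 21| = 6|z + 3| < 6·(eps/6) = eps.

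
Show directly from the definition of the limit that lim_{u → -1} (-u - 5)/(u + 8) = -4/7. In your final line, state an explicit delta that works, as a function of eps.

delta = min(7/2, (49/6)eps)

Suppose eps > 0. We want delta > 0 with 0 < |u + 1| < delta ⇒ |(-u - 5)/(u + 8) + 4/7| < eps.
Combining over a common denominator, (-u - 5)/(u + 8) + 4/7 = [(-u - 5)·7 − (-4)·(u + 8)] / [7·(u + 8)] = -3(u + 1) / (7(u + 8)).
So |(-u - 5)/(u + 8) + 4/7| = 3|u + 1| / (7·|u + 8|).
Require delta ≤ 7/2, so |u + 8| ≥ |7| − |u + 1| > 7 − 7/2 = 7/2.
Hence |(-u - 5)/(u + 8) + 4/7| < 3|u + 1|/(7·(7/2)) = (6/49)|u + 1|, which is < eps once |u + 1| < (49/6)eps.
Take delta = min(7/2, (49/6)eps). Then 0 < |u + 1| < delta forces both bounds, so |(-u - 5)/(u + 8) + 4/7| < eps.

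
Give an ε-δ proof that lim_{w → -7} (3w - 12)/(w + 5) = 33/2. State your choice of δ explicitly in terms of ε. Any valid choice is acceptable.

δ = min(1, (2/27)ε)

Let ε > 0. We want δ > 0 with 0 < |w + 7| < δ ⇒ |(3w - 12)/(w + 5) − (33/2)| < ε.
Combining over a common denominator, (3w - 12)/(w + 5) − (33/2) = [(3w - 12)·(-2) − (-33)·(w + 5)] / [(-2)·(w + 5)] = 27(w + 7) / ((-2)(w + 5)).
So |(3w - 12)/(w + 5) − (33/2)| = 27|w + 7| / (2·|w + 5|).
Require δ ≤ 1, so |w + 5| ≥ |-2| − |w + 7| > 2 − 1 = 1.
Hence |(3w - 12)/(w + 5) − (33/2)| < 27|w + 7|/(2·1) = (27/2)|w + 7|, which is < ε once |w + 7| < (2/27)ε.
Take δ = min(1, (2/27)ε). Then 0 < |w + 7| < δ forces both bounds, so |(3w - 12)/(w + 5) − (33/2)| < ε.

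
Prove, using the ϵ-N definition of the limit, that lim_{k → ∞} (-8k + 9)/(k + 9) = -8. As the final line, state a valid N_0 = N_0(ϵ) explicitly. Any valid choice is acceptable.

Fix ϵ > 0. For k ≥ 1, |(-8k + 9)/(k + 9) + 8| = |81|/((k + 9)) = 81/((k + 9)).
Since k + 9 ≥ k for k ≥ 1, this is ≤ 81/(k) = 81/k.
So |(-8k + 9)/(k + 9) + 8| < ϵ whenever k > 81/ϵ.
Take N_0 = 81/ϵ. If k > N_0 then |(-8k + 9)/(k + 9) + 8| ≤ 81/k < ϵ.

N_0 = 81/ϵ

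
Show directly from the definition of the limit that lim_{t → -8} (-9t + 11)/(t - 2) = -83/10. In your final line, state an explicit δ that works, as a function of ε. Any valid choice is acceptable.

Let ε > 0 be given. We want δ > 0 with 0 < |t + 8| < δ ⇒ |(-9t + 11)/(t - 2) + 83/10| < ε.
Combining over a common denominator, (-9t + 11)/(t - 2) + 83/10 = [(-9t + 11)·(-10) − 83·(t - 2)] / [(-10)·(t - 2)] = 7(t + 8) / ((-10)(t - 2)).
So |(-9t + 11)/(t - 2) + 83/10| = 7|t + 8| / (10·|t − 2|).
Require δ ≤ 5, so |t − 2| ≥ |-10| − |t + 8| > 10 − 5 = 5.
Hence |(-9t + 11)/(t - 2) + 83/10| < 7|t + 8|/(10·5) = (7/50)|t + 8|, which is < ε once |t + 8| < (50/7)ε.
Take δ = min(5, (50/7)ε). Then 0 < |t + 8| < δ forces both bounds, so |(-9t + 11)/(t - 2) + 83/10| < ε.

δ = min(5, (50/7)ε)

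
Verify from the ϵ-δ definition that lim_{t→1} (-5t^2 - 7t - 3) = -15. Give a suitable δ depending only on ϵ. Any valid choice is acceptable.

Let ϵ > 0 be given. We want δ > 0 such that 0 < |t − 1| < δ implies |(-5t^2 - 7t - 3) + 15| < ϵ.
(-5t^2 - 7t - 3) + 15 = -5t^2 - 7t + 12 = (t − 1)(-5t - 12).
So |(-5t^2 - 7t - 3) + 15| = |t − 1|·|-5t - 12|.
Require δ ≤ 2. Then |t − 1| < 2 gives |t| < 3, and by the triangle inequality |-5t - 12| ≤ 5·3 + 12 = 27.
Hence |(-5t^2 - 7t - 3) + 15| ≤ 27|t − 1| < ϵ provided |t − 1| < ϵ/27.
Choosing δ = min(2, ϵ/27) ensures both conditions, hence |(-5t^2 - 7t - 3) + 15| < ϵ.

δ = min(2, ϵ/27)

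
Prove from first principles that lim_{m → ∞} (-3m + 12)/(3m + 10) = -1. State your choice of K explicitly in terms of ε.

K = (22/3)/ε

Let ε > 0. For m ≥ 1, |(-3m + 12)/(3m + 10) + 1| = |66|/(3(3m + 10)) = 66/(3(3m + 10)).
Since 3m + 10 ≥ 3m for m ≥ 1, this is ≤ 66/(3·3m) = (22/3)/m.
So |(-3m + 12)/(3m + 10) + 1| < ε whenever m > (22/3)/ε.
Take K = (22/3)/ε. If m > K then |(-3m + 12)/(3m + 10) + 1| ≤ (22/3)/m < ε.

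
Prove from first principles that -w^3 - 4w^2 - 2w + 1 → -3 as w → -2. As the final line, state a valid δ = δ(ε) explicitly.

δ = min(1, ε/17)

Let ε > 0 be given. We want δ > 0 such that 0 < |w + 2| < δ implies |(-w^3 - 4w^2 - 2w + 1) + 3| < ε.
(-w^3 - 4w^2 - 2w + 1) + 3 = -w^3 - 4w^2 - 2w + 4 = (w + 2)(-w^2 - 2w + 2).
So |(-w^3 - 4w^2 - 2w + 1) + 3| = |w + 2|·|-w^2 - 2w + 2|.
Require δ ≤ 1. Then |w + 2| < 1 gives |w| < 3, and by the triangle inequality |-w^2 - 2w + 2| ≤ 3^2 + 2·3 + 2 = 17.
Hence |(-w^3 - 4w^2 - 2w + 1) + 3| ≤ 17|w + 2| < ε provided |w + 2| < ε/17.
Choosing δ = min(1, ε/17) ensures both conditions, hence |(-w^3 - 4w^2 - 2w + 1) + 3| < ε.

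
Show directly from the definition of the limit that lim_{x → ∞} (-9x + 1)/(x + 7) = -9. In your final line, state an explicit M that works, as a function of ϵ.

Fix ϵ > 0. We seek M > 0 such that x > M implies |(-9x + 1)/(x + 7) + 9| < ϵ.
(-9x + 1)/(x + 7) + 9 = ((-9x + 1) − (-9)(x + 7)) / ((x + 7)) = 64/((x + 7)).
For x > 0 we have x + 7 > x, so |(-9x + 1)/(x + 7) + 9| = 64/((x + 7)) < 64/(x) = 64/x.
Thus |(-9x + 1)/(x + 7) + 9| < ϵ whenever x > 64/ϵ.
Take M = 64/ϵ. If x > M then |(-9x + 1)/(x + 7) + 9| < 64/x < ϵ.

M = 64/ϵ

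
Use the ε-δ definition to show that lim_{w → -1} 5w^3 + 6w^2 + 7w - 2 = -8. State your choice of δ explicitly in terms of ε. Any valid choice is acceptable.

Let ε > 0. We want δ > 0 such that 0 < |w + 1| < δ implies |(5w^3 + 6w^2 + 7w - 2) + 8| < ε.
(5w^3 + 6w^2 + 7w - 2) + 8 = 5w^3 + 6w^2 + 7w + 6 = (w + 1)(5w^2 + w + 6).
So |(5w^3 + 6w^2 + 7w - 2) + 8| = |w + 1|·|5w^2 + w + 6|.
Assume first that |w + 1| < 1, so |w| < 2. Then |5w^2 + w + 6| ≤ 5·2^2 + 2 + 6 = 28.
Hence |(5w^3 + 6w^2 + 7w - 2) + 8| ≤ 28|w + 1| < ε provided |w + 1| < ε/28.
Choosing δ = min(1, ε/28) ensures both conditions, hence |(5w^3 + 6w^2 + 7w - 2) + 8| < ε.

δ = min(1, ε/28)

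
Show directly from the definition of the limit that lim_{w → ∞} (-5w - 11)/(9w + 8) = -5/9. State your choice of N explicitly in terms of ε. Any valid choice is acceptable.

N = (59/81)/ε

Suppose ε > 0. We seek N > 0 such that w > N implies |(-5w - 11)/(9w + 8) + 5/9| < ε.
(-5w - 11)/(9w + 8) + 5/9 = (9(-5w - 11) − (-5)(9w + 8)) / (9(9w + 8)) = -59/(9(9w + 8)).
For w > 0 we have 9w + 8 > 9w, so |(-5w - 11)/(9w + 8) + 5/9| = 59/(9(9w + 8)) < 59/(9·9w) = (59/81)/w.
Thus |(-5w - 11)/(9w + 8) + 5/9| < ε whenever w > (59/81)/ε.
Take N = (59/81)/ε. If w > N then |(-5w - 11)/(9w + 8) + 5/9| < (59/81)/w < ε.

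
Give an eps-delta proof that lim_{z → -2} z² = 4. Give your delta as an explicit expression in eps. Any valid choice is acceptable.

Let eps > 0. We seek delta > 0 with 0 < |z + 2| < delta ⇒ |z² − 4| < eps.
Factor: z² − 4 = (z + 2)(z - 2), so |z² − 4| = |z + 2|·|z - 2|.
Impose delta ≤ 1 so that |z| < 3; then |z - 2| ≤ 5.
Hence |z² − 4| ≤ 5|z + 2|, which is < eps once |z + 2| < eps/5.
Take delta = min(1, eps/5). If 0 < |z + 2| < delta then both bounds hold and |z² − 4| ≤ 5|z + 2| < 5·(eps/5) = eps.

delta = min(1, eps/5)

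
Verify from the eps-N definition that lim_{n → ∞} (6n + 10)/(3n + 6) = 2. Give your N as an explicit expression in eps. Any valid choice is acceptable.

Fix eps > 0. For n ≥ 1, |(6n + 10)/(3n + 6) − 2| = |-6|/(3(3n + 6)) = 6/(3(3n + 6)).
Since 3n + 6 ≥ 3n for n ≥ 1, this is ≤ 6/(3·3n) = (2/3)/n.
So |(6n + 10)/(3n + 6) − 2| < eps whenever n > (2/3)/eps.
Take N = (2/3)/eps. If n > N then |(6n + 10)/(3n + 6) − 2| ≤ (2/3)/n < eps.

N = (2/3)/eps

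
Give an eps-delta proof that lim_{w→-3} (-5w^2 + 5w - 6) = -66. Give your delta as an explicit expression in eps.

delta = min(2, eps/45)

Let eps > 0 be given. We want delta > 0 such that 0 < |w + 3| < delta implies |(-5w^2 + 5w - 6) + 66| < eps.
(-5w^2 + 5w - 6) + 66 = -5w^2 + 5w + 60 = (w + 3)(-5w + 20).
So |(-5w^2 + 5w - 6) + 66| = |w + 3|·|-5w + 20|.
Require delta ≤ 2. Then |w + 3| < 2 gives |w| < 5, and by the triangle inequality |-5w + 20| ≤ 5·5 + 20 = 45.
Hence |(-5w^2 + 5w - 6) + 66| ≤ 45|w + 3| < eps provided |w + 3| < eps/45.
Choosing delta = min(2, eps/45) ensures both conditions, hence |(-5w^2 + 5w - 6) + 66| < eps.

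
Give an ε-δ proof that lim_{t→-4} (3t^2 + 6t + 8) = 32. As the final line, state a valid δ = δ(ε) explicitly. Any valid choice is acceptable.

Suppose ε > 0. We want δ > 0 such that 0 < |t + 4| < δ implies |(3t^2 + 6t + 8) − 32| < ε.
(3t^2 + 6t + 8) − 32 = 3t^2 + 6t - 24 = (t + 4)(3t - 6).
So |(3t^2 + 6t + 8) − 32| = |t + 4|·|3t - 6|.
Require δ ≤ 1. Then |t + 4| < 1 gives |t| < 5, and by the triangle inequality |3t - 6| ≤ 3·5 + 6 = 21.
Hence |(3t^2 + 6t + 8) − 32| ≤ 21|t + 4| < ε provided |t + 4| < ε/21.
Choosing δ = min(1, ε/21) ensures both conditions, hence |(3t^2 + 6t + 8) − 32| < ε.

δ = min(1, ε/21)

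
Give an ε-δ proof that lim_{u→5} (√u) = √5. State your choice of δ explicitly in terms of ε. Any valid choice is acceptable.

δ = min(5, √5·ε)

Suppose ε > 0. We want δ > 0 such that 0 < |u − 5| < δ implies |√u − √5| < ε.
Multiplying by the conjugate, |√u − √5| = |u − 5|/(√u + √5).
Restrict δ ≤ 5 so that |u − 5| < 5 forces u > 0, and then √u + √5 > √5.
Hence |√u − √5| < |u − 5|/√5, which is < ε once |u − 5| < √5·ε.
Take δ = min(5, √5·ε). If 0 < |u − 5| < δ then u > 0 and |√u − √5| < |u − 5|/√5 < ε.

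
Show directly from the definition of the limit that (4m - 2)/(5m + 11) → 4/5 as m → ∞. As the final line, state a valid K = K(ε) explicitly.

K = (54/25)/ε

Suppose ε > 0. For m ≥ 1, |(4m - 2)/(5m + 11) − (4/5)| = |-54|/(5(5m + 11)) = 54/(5(5m + 11)).
Since 5m + 11 ≥ 5m for m ≥ 1, this is ≤ 54/(5·5m) = (54/25)/m.
So |(4m - 2)/(5m + 11) − (4/5)| < ε whenever m > (54/25)/ε.
Take K = (54/25)/ε. If m > K then |(4m - 2)/(5m + 11) − (4/5)| ≤ (54/25)/m < ε.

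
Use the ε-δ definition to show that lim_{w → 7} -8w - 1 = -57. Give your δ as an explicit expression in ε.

Let ε > 0 be given. We need δ > 0 so that 0 < |w − 7| < δ implies |(-8w - 1) + 57| < ε.
Since (-8w - 1) + 57 = -8(w − 7), we have |(-8w - 1) + 57| = 8|w − 7|.
Thus it suffices that |w − 7| < ε/8.
Take δ = ε/8. If 0 < |w − 7| < δ then |(-8w - 1) + 57| = 8|w − 7| < 8·(ε/8) = ε.

δ = ε/8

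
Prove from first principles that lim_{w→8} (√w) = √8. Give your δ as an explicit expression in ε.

δ = min(8, √8·ε)

Let ε > 0. We want δ > 0 such that 0 < |w − 8| < δ implies |√w − √8| < ε.
Rationalise: √w − √8 = (w − 8)/(√w + √8), so |√w − √8| = |w − 8|/(√w + √8).
Restrict δ ≤ 8 so that |w − 8| < 8 forces w > 0, and then √w + √8 > √8.
Hence |√w − √8| < |w − 8|/√8, which is < ε once |w − 8| < √8·ε.
Take δ = min(8, √8·ε). If 0 < |w − 8| < δ then w > 0 and |√w − √8| < |w − 8|/√8 < ε.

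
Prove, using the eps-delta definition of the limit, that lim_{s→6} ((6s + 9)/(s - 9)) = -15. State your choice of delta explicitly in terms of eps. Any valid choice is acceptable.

delta = min(3/2, (1/14)eps)

Let eps > 0. We want delta > 0 with 0 < |s − 6| < delta ⇒ |(6s + 9)/(s - 9) + 15| < eps.
Combining over a common denominator, (6s + 9)/(s - 9) + 15 = [(6s + 9)·(-3) − 45·(s - 9)] / [(-3)·(s - 9)] = -63(s − 6) / ((-3)(s - 9)).
So |(6s + 9)/(s - 9) + 15| = 63|s − 6| / (3·|s − 9|).
Require delta ≤ 3/2, so |s − 9| ≥ |-3| − |s − 6| > 3 − 3/2 = 3/2.
Hence |(6s + 9)/(s - 9) + 15| < 63|s − 6|/(3·(3/2)) = 14|s − 6|, which is < eps once |s − 6| < (1/14)eps.
Take delta = min(3/2, (1/14)eps). Then 0 < |s − 6| < delta forces both bounds, so |(6s + 9)/(s - 9) + 15| < eps.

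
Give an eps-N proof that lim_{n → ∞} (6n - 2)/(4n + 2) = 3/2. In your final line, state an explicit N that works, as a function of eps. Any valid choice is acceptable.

N = (5/4)/eps

Let eps > 0. For n ≥ 1, |(6n - 2)/(4n + 2) − (3/2)| = |-20|/(4(4n + 2)) = 20/(4(4n + 2)).
Since 4n + 2 ≥ 4n for n ≥ 1, this is ≤ 20/(4·4n) = (5/4)/n.
So |(6n - 2)/(4n + 2) − (3/2)| < eps whenever n > (5/4)/eps.
Take N = (5/4)/eps. If n > N then |(6n - 2)/(4n + 2) − (3/2)| ≤ (5/4)/n < eps.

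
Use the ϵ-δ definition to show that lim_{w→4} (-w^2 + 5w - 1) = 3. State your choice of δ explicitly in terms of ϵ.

δ = min(2, ϵ/7)

Let ϵ > 0. We want δ > 0 such that 0 < |w − 4| < δ implies |(-w^2 + 5w - 1) − 3| < ϵ.
(-w^2 + 5w - 1) − 3 = -w^2 + 5w - 4 = (w − 4)(-w + 1).
So |(-w^2 + 5w - 1) − 3| = |w − 4|·|-w + 1|.
Assume first that |w − 4| < 2, so |w| < 6. Then |-w + 1| ≤ 6 + 1 = 7.
Hence |(-w^2 + 5w - 1) − 3| ≤ 7|w − 4| < ϵ provided |w − 4| < ϵ/7.
Take δ = min(2, ϵ/7). Then 0 < |w − 4| < δ gives both |w − 4| < 2 and |w − 4| < ϵ/7, so |(-w^2 + 5w - 1) − 3| < ϵ.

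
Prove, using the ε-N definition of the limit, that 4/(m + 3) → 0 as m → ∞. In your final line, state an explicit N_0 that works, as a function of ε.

Let ε > 0. For m ≥ 1, |4/(m + 3) − 0| = 4/(m + 3) ≤ 4/m.
We need 4/m < ε, i.e. m > 4/ε.
Take N_0 = 4/ε. If m > N_0 then |4/(m + 3)| ≤ 4/m < ε.

N_0 = 4/ε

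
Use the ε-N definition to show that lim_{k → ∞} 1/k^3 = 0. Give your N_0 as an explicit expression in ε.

Fix ε > 0. For k ≥ 1, |1/k^3 − 0| = 1/k^3.
1/k^3 < ε ⇔ k^3 > 1/ε ⇔ k > (1/ε)^{1/3}.
Take N_0 = (1/ε)^{1/3}. Then k > N_0 implies 1/k^3 < ε.

N_0 = (1/ε)^{1/3}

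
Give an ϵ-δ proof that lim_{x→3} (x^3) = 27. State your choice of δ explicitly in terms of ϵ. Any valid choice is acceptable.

δ = min(2, ϵ/49)

Let ϵ > 0. We seek δ > 0 with 0 < |x − 3| < δ ⇒ |x^3 − 27| < ϵ.
Factor: x^3 − 27 = (x − 3)(x^2 + 3x + 9), so |x^3 − 27| = |x − 3|·|x^2 + 3x + 9|.
Impose δ ≤ 2 so that |x| < 5; then |x^2 + 3x + 9| ≤ 49.
Hence |x^3 − 27| ≤ 49|x − 3|, which is < ϵ once |x − 3| < ϵ/49.
Take δ = min(2, ϵ/49). If 0 < |x − 3| < δ then both bounds hold and |x^3 − 27| ≤ 49|x − 3| < 49·(ϵ/49) = ϵ.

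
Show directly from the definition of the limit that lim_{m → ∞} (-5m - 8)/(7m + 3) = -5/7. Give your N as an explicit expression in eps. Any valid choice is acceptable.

Fix eps > 0. For m ≥ 1, |(-5m - 8)/(7m + 3) + 5/7| = |-41|/(7(7m + 3)) = 41/(7(7m + 3)).
Since 7m + 3 ≥ 7m for m ≥ 1, this is ≤ 41/(7·7m) = (41/49)/m.
So |(-5m - 8)/(7m + 3) + 5/7| < eps whenever m > (41/49)/eps.
Take N = (41/49)/eps. If m > N then |(-5m - 8)/(7m + 3) + 5/7| ≤ (41/49)/m < eps.

N = (41/49)/eps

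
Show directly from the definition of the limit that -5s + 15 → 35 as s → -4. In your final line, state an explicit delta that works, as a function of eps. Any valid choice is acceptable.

Suppose eps > 0. We need delta > 0 so that 0 < |s + 4| < delta implies |(-5s + 15) − 35| < eps.
|(-5s + 15) − 35| = |-5s - 20| = 5|s + 4|.
Thus it suffices that |s + 4| < eps/5.
Take delta = eps/5. If 0 < |s + 4| < delta then |(-5s + 15) − 35| = 5|s + 4| < 5·(eps/5) = eps.

delta = eps/5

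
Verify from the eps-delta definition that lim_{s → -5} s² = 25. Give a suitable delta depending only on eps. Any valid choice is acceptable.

Suppose eps > 0. We seek delta > 0 with 0 < |s + 5| < delta ⇒ |s² − 25| < eps.
Factor: s² − 25 = (s + 5)(s - 5), so |s² − 25| = |s + 5|·|s - 5|.
Impose delta ≤ 1 so that |s| < 6; then |s - 5| ≤ 11.
Hence |s² − 25| ≤ 11|s + 5|, which is < eps once |s + 5| < eps/11.
Take delta = min(1, eps/11). If 0 < |s + 5| < delta then both bounds hold and |s² − 25| ≤ 11|s + 5| < 11·(eps/11) = eps.

delta = min(1, eps/11)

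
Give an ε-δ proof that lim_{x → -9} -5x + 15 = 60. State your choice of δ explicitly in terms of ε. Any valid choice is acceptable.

δ = ε/5

Let ε > 0 be given. We need δ > 0 so that 0 < |x + 9| < δ implies |(-5x + 15) − 60| < ε.
Since (-5x + 15) − 60 = -5(x + 9), we have |(-5x + 15) − 60| = 5|x + 9|.
So 5|x + 9| < ε exactly when |x + 9| < ε/5.
Choosing δ = ε/5 gives |(-5x + 15) − 60| = 5|x + 9| < ε whenever |x + 9| < δ.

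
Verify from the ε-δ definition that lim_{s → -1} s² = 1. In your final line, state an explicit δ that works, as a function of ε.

Fix ε > 0. We seek δ > 0 with 0 < |s + 1| < δ ⇒ |s² − 1| < ε.
Factor: s² − 1 = (s + 1)(s - 1), so |s² − 1| = |s + 1|·|s - 1|.
Impose δ ≤ 1 so that |s| < 2; then |s - 1| ≤ 3.
Hence |s² − 1| ≤ 3|s + 1|, which is < ε once |s + 1| < ε/3.
Take δ = min(1, ε/3). If 0 < |s + 1| < δ then both bounds hold and |s² − 1| ≤ 3|s + 1| < 3·(ε/3) = ε.

δ = min(1, ε/3)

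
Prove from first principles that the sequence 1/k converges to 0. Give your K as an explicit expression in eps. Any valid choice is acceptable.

K = 1/eps

Let eps > 0 be given. For k ≥ 1, |1/k − 0| = 1/(k) ≤ 1/k.
We need 1/k < eps, i.e. k > 1/eps.
Take K = 1/eps. If k > K then |1/k| ≤ 1/k < eps.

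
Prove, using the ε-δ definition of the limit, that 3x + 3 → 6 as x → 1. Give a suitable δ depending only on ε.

Let ε > 0. We need δ > 0 so that 0 < |x − 1| < δ implies |(3x + 3) − 6| < ε.
Since (3x + 3) − 6 = 3(x − 1), we have |(3x + 3) − 6| = 3|x − 1|.
Thus it suffices that |x − 1| < ε/3.
Choosing δ = ε/3 gives |(3x + 3) − 6| = 3|x − 1| < ε whenever |x − 1| < δ.

δ = ε/3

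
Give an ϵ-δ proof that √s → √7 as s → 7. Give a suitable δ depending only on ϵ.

Fix ϵ > 0. We want δ > 0 such that 0 < |s − 7| < δ implies |√s − √7| < ϵ.
Multiplying by the conjugate, |√s − √7| = |s − 7|/(√s + √7).
Restrict δ ≤ 7 so that |s − 7| < 7 forces s > 0, and then √s + √7 > √7.
Hence |√s − √7| < |s − 7|/√7, which is < ϵ once |s − 7| < √7·ϵ.
Take δ = min(7, √7·ϵ). If 0 < |s − 7| < δ then s > 0 and |√s − √7| < |s − 7|/√7 < ϵ.

δ = min(7, √7·ϵ)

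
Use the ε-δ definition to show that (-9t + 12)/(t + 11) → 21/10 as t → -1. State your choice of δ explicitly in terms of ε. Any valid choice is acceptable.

δ = min(5, (50/111)ε)

Fix ε > 0. We want δ > 0 with 0 < |t + 1| < δ ⇒ |(-9t + 12)/(t + 11) − (21/10)| < ε.
Combining over a common denominator, (-9t + 12)/(t + 11) − (21/10) = [(-9t + 12)·10 − 21·(t + 11)] / [10·(t + 11)] = -111(t + 1) / (10(t + 11)).
So |(-9t + 12)/(t + 11) − (21/10)| = 111|t + 1| / (10·|t + 11|).
Restrict δ ≤ 5. Then |t + 1| < 5 gives |t + 11| = |(t + 1) + 10| ≥ 10 − 5 = 5.
Hence |(-9t + 12)/(t + 11) − (21/10)| < 111|t + 1|/(10·5) = (111/50)|t + 1|, which is < ε once |t + 1| < (50/111)ε.
Take δ = min(5, (50/111)ε). Then 0 < |t + 1| < δ forces both bounds, so |(-9t + 12)/(t + 11) − (21/10)| < ε.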